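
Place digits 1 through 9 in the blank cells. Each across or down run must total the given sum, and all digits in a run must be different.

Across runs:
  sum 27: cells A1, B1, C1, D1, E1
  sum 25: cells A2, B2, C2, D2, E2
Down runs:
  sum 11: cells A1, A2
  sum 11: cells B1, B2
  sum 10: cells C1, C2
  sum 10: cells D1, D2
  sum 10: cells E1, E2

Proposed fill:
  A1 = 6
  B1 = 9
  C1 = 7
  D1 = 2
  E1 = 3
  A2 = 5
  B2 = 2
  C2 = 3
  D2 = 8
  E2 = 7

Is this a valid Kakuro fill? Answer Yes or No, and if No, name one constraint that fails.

Across: 6+9+7+2+3=27; 5+2+3+8+7=25. Down: 6+5=11; 9+2=11; 7+3=10; 2+8=10; 3+7=10. No digit repeats within any run.

Yes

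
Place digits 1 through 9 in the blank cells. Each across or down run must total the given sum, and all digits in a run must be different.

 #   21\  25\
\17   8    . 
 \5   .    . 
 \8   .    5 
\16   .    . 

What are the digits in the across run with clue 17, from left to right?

8 9

17 in 2 cells must be {8,9}; 16 in 2 cells must be {7,9}.
R1C2 = 17 − 8 = 9 completes the 17 across.
R3C1 = 8 − 5 = 3 completes the 8 across.
R4C1 = 9: the only remaining digit allowed by both the 16 across and the 21 down.
R4C2 = 16 − 9 = 7 completes the 16 across.
R2C1 = 21 − 20 = 1 completes the 21 down.
R2C2 = 5 − 1 = 4 completes the 5 across.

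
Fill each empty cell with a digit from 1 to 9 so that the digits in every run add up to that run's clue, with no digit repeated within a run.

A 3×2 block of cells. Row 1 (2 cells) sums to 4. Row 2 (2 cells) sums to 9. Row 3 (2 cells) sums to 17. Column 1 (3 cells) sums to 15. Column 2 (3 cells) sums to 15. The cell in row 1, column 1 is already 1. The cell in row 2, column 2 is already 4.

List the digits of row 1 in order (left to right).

4 in 2 cells must be {1,3}; 17 in 2 cells must be {8,9}.
(1,2) = 4 − 1 = 3 completes the 4 across.
(2,1) = 9 − 4 = 5 completes the 9 across.
(3,1) = 15 − 6 = 9 completes the 15 down.
(3,2) = 17 − 9 = 8 completes the 17 across.

1 3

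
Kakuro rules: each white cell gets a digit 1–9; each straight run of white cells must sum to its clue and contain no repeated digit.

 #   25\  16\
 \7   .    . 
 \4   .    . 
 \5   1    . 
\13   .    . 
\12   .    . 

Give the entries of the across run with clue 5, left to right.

1, 4

4 in 2 cells must be {1,3}; 16 in 5 cells must be {1,2,3,4,6}.
R2C1 = 3: the only remaining digit allowed by both the 4 across and the 25 down.
R2C2 = 4 − 3 = 1 completes the 4 across.
R3C2 = 5 − 1 = 4 completes the 5 across.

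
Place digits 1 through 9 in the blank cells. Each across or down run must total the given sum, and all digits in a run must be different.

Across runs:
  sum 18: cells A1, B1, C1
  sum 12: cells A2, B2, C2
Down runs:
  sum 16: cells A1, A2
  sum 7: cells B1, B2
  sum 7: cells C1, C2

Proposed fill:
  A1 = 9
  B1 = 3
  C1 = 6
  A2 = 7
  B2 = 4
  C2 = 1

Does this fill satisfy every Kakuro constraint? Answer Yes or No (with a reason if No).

Yes

Across: 9+3+6=18; 7+4+1=12. Down: 9+7=16; 3+4=7; 6+1=7. No digit repeats within any run.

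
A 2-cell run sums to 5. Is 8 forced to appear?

No

Counterexample: {1,4} sums to 5 without using 8.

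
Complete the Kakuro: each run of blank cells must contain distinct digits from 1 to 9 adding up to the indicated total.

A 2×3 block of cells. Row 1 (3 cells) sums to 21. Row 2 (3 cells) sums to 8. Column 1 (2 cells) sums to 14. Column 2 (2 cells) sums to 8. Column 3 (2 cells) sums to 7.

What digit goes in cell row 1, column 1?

The 8 across and the 14 down share only 5, so (2,1) = 5.
(1,1) = 14 − 5 = 9 completes the 14 down.
Nothing is forced directly, so branch on (1,2), whose candidates are 5 or 7. If (1,2) = 5: then (1,3) would have to be in {7} for the 21 across but in {1,2,3,4,5,6} for the 7 down — contradiction. So (1,2) = 7.
(1,3) = 21 − 16 = 5 completes the 21 across.
(2,2) = 8 − 7 = 1 completes the 8 down.
(2,3) = 8 − 6 = 2 completes the 8 across.

9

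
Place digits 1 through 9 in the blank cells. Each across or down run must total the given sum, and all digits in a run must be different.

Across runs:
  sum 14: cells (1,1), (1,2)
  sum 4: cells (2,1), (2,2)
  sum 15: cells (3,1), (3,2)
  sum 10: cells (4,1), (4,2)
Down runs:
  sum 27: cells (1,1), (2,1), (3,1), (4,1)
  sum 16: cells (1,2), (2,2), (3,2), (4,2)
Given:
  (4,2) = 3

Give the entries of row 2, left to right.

3 1

4 in 2 cells must be {1,3}.
Intersecting the 4 across with the 27 down forces (2,1) = 3.
(2,2) = 4 − 3 = 1 completes the 4 across.
(4,1) = 10 − 3 = 7 completes the 10 across.
Nothing is forced directly, so branch on (1,1), whose candidates are 8 or 9. If (1,1) = 8: then (1,2) would have to be in {6} for the 14 across but in {4,5,7,8} for the 16 down — contradiction. So (1,1) = 9.
(1,2) = 14 − 9 = 5 completes the 14 across.
(3,1) = 27 − 19 = 8 completes the 27 down.
(3,2) = 15 − 8 = 7 completes the 15 across.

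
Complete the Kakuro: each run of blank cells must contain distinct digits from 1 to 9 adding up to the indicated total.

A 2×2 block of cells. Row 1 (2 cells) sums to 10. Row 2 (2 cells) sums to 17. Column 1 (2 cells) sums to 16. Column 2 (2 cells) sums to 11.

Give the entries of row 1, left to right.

7 3

17 in 2 cells must be {8,9}; 16 in 2 cells must be {7,9}.
The 17 across and the 16 down share only 9, so (2,1) = 9.
(2,2) = 17 − 9 = 8 completes the 17 across.
(1,1) = 16 − 9 = 7 completes the 16 down.
(1,2) = 10 − 7 = 3 completes the 10 across.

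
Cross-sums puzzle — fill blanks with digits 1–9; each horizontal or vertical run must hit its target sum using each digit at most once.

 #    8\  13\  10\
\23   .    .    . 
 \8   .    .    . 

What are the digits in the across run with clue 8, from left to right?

2, 5, 1

23 in 3 cells must be {6,8,9}.
The 23 across and the 8 down share only 6, so R1C1 = 6.
R2C1 = 8 − 6 = 2 completes the 8 down.
Given what's placed, R2C2 must be 5 to fit the 8 across and 13 down.
R2C3 = 8 − 7 = 1 completes the 8 across.
R1C2 = 13 − 5 = 8 completes the 13 down.
R1C3 = 23 − 14 = 9 completes the 23 across.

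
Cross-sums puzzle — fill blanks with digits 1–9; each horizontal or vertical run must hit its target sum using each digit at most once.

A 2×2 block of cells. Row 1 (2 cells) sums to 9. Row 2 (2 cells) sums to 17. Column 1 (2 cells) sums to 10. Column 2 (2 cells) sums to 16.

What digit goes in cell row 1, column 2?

7

17 in 2 cells must be {8,9}; 16 in 2 cells must be {7,9}.
The 9 across and the 16 down share only 7, so (1,2) = 7.
(2,2) = 16 − 7 = 9 completes the 16 down.
(1,1) = 9 − 7 = 2 completes the 9 across.
(2,1) = 17 − 9 = 8 completes the 17 across.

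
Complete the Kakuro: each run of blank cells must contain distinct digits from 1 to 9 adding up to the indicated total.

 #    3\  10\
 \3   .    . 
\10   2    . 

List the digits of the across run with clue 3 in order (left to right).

1, 2

3 in 2 cells must be {1,2}.
R1C1 = 3 − 2 = 1 completes the 3 down.
R1C2 = 3 − 1 = 2 completes the 3 across.
R2C2 = 10 − 2 = 8 completes the 10 across.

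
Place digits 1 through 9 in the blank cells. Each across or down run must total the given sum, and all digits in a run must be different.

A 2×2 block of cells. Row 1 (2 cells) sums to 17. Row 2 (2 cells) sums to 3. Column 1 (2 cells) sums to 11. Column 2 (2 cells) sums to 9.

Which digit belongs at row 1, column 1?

17 in 2 cells must be {8,9}; 3 in 2 cells must be {1,2}.
The 17 across and the 9 down share only 8, so (1,2) = 8.
The 3 across and the 11 down share only 2, so (2,1) = 2.
(2,2) = 3 − 2 = 1 completes the 3 across.
(1,1) = 17 − 8 = 9 completes the 17 across.

9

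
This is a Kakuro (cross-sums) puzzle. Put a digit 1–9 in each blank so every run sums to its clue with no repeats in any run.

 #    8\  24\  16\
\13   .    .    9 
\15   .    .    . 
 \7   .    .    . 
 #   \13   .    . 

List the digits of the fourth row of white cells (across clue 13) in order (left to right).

9 4

7 in 3 cells must be {1,2,4}.
R4C3 = 4: the only remaining digit allowed by both the 13 across and the 16 down.
R4C2 = 13 − 4 = 9 completes the 13 across.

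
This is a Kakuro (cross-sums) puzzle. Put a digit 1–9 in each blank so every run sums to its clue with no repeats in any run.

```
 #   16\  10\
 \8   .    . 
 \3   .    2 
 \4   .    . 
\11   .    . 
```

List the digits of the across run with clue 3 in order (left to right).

1, 2

3 in 2 cells must be {1,2}; 4 in 2 cells must be {1,3}; 10 in 4 cells must be {1,2,3,4}.
R2C1 = 3 − 2 = 1 completes the 3 across.
Given what's placed, R3C1 must be 3 to fit the 4 across and 16 down.
R3C2 = 4 − 3 = 1 completes the 4 across.
Given what's placed, R1C2 must be 3 to fit the 8 across and 10 down.
R4C2 = 10 − 6 = 4 completes the 10 down.
R1C1 = 8 − 3 = 5 completes the 8 across.
R4C1 = 11 − 4 = 7 completes the 11 across.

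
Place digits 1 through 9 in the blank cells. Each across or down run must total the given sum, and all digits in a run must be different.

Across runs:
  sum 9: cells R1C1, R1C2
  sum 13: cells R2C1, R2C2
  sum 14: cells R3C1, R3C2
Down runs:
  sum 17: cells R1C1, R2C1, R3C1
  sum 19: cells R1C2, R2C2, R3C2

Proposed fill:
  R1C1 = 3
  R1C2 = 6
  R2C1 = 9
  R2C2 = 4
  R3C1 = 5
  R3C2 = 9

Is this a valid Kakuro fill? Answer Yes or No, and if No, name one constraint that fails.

Across: 3+6=9; 9+4=13; 5+9=14. Down: 3+9+5=17; 6+4+9=19. No digit repeats within any run.

Yes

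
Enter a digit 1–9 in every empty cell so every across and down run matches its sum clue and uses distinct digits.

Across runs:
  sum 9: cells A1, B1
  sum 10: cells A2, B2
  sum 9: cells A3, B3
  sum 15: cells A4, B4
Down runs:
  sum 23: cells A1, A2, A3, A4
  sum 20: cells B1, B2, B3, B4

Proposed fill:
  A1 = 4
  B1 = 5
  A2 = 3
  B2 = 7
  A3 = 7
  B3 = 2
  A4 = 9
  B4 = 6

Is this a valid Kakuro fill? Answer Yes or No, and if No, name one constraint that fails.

Across: 4+5=9; 3+7=10; 7+2=9; 9+6=15. Down: 4+3+7+9=23; 5+7+2+6=20. No digit repeats within any run.

Yes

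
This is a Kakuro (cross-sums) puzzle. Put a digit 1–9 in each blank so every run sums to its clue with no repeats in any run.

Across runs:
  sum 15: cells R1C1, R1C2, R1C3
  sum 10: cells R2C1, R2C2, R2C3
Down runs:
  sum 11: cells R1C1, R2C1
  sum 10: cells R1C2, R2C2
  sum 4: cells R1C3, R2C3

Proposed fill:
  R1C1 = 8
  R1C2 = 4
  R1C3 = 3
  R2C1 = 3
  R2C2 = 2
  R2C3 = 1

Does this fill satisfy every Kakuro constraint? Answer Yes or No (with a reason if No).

No — the down run R1C2–R2C2 sums to 6, not 10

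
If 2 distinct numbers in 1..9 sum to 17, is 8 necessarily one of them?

Yes

The only way to make 17 from 2 distinct digits is {8,9}, which contains 8.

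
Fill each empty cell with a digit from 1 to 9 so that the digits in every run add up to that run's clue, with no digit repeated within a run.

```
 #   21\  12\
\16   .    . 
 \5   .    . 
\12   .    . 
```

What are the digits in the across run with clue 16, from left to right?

16 in 2 cells must be {7,9}.
The 5 across and the 21 down share only 4, so R2C1 = 4.
R2C2 = 5 − 4 = 1 completes the 5 across.
Given what's placed, R1C1 must be 9 to fit the 16 across and 21 down.
R1C2 = 16 − 9 = 7 completes the 16 across.
R3C1 = 21 − 13 = 8 completes the 21 down.
R3C2 = 12 − 8 = 4 completes the 12 across.

9 7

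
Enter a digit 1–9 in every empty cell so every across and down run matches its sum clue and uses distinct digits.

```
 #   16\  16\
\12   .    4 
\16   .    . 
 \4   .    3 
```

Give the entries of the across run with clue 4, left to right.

16 in 2 cells must be {7,9}; 4 in 2 cells must be {1,3}.
R1C1 = 12 − 4 = 8 completes the 12 across.
R2C1 = 7: the only remaining digit allowed by both the 16 across and the 16 down.
R2C2 = 16 − 7 = 9 completes the 16 across.
R3C1 = 4 − 3 = 1 completes the 4 across.

1, 3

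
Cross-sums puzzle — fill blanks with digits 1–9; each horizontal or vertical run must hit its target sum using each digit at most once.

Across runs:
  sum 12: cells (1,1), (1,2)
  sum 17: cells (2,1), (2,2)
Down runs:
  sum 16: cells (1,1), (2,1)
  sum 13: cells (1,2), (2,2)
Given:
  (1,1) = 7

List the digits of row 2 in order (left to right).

17 in 2 cells must be {8,9}; 16 in 2 cells must be {7,9}.
(1,2) = 12 − 7 = 5 completes the 12 across.
(2,1) = 16 − 7 = 9 completes the 16 down.
(2,2) = 17 − 9 = 8 completes the 17 across.

9 8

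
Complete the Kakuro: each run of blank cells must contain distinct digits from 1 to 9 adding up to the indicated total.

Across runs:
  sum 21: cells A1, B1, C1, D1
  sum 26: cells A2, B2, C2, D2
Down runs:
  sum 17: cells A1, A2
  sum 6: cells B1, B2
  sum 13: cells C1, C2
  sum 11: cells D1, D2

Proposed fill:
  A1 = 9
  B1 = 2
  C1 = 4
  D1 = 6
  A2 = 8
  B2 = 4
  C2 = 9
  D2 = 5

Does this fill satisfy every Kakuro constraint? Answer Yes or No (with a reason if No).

Yes

Across: 9+2+4+6=21; 8+4+9+5=26. Down: 9+8=17; 2+4=6; 4+9=13; 6+5=11. No digit repeats within any run.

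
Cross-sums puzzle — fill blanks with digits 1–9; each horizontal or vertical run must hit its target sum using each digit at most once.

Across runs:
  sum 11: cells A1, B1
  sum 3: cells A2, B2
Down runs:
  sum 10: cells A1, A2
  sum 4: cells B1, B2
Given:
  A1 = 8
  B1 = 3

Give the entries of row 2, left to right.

3 in 2 cells must be {1,2}; 4 in 2 cells must be {1,3}.
A2 = 10 − 8 = 2 completes the 10 down.
B2 = 3 − 2 = 1 completes the 3 across.

2 1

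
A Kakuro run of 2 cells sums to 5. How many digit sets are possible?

2 distinct digits from 1–9 sum between 3 and 17.
Enumerating: {1,4}, {2,3}.

2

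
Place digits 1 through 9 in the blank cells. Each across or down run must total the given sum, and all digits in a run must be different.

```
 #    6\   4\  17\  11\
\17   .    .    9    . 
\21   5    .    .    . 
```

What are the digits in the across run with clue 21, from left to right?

4 in 2 cells must be {1,3}; 17 in 2 cells must be {8,9}.
R1C1 = 6 − 5 = 1 completes the 6 down.
R1C2 = 3: the only remaining digit allowed by both the 17 across and the 4 down.
R1C4 = 17 − 13 = 4 completes the 17 across.
R2C2 = 4 − 3 = 1 completes the 4 down.
R2C3 = 17 − 9 = 8 completes the 17 down.
R2C4 = 21 − 14 = 7 completes the 21 across.

5 1 8 7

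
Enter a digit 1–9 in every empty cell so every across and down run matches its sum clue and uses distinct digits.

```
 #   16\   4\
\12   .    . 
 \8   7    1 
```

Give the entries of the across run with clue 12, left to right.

16 in 2 cells must be {7,9}; 4 in 2 cells must be {1,3}.
R1C1 = 16 − 7 = 9 completes the 16 down.
R1C2 = 12 − 9 = 3 completes the 12 across.

9 3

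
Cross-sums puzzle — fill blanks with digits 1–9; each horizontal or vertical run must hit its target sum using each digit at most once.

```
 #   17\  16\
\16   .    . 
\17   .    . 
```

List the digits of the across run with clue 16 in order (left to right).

16 in 2 cells must be {7,9}; 17 in 2 cells must be {8,9}.
The 16 across and the 17 down share only 9, so R1C1 = 9.
R1C2 = 16 − 9 = 7 completes the 16 across.
R2C1 = 17 − 9 = 8 completes the 17 down.
R2C2 = 17 − 8 = 9 completes the 17 across.

9 7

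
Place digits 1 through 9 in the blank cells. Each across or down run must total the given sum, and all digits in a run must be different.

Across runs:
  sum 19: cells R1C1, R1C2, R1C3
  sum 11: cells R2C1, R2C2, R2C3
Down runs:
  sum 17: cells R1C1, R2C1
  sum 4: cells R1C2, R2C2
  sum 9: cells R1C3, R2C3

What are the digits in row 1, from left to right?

9 3 7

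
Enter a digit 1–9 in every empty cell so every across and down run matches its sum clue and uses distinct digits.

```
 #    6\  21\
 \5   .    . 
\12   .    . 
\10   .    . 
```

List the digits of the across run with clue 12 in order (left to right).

3 9

6 in 3 cells must be {1,2,3}.
The 5 across and the 21 down share only 4, so R1C2 = 4.
The 12 across and the 6 down share only 3, so R2C1 = 3.
R2C2 = 12 − 3 = 9 completes the 12 across.
R3C2 = 21 − 13 = 8 completes the 21 down.
R1C1 = 5 − 4 = 1 completes the 5 across.
R3C1 = 10 − 8 = 2 completes the 10 across.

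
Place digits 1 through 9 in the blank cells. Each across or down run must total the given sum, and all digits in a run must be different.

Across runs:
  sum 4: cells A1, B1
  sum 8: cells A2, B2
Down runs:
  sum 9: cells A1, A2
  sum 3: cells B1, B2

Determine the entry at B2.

4 in 2 cells must be {1,3}; 3 in 2 cells must be {1,2}.
The 4 across and the 3 down share only 1, so B1 = 1.
B2 = 3 − 1 = 2 completes the 3 down.
A1 = 4 − 1 = 3 completes the 4 across.
A2 = 8 − 2 = 6 completes the 8 across.

2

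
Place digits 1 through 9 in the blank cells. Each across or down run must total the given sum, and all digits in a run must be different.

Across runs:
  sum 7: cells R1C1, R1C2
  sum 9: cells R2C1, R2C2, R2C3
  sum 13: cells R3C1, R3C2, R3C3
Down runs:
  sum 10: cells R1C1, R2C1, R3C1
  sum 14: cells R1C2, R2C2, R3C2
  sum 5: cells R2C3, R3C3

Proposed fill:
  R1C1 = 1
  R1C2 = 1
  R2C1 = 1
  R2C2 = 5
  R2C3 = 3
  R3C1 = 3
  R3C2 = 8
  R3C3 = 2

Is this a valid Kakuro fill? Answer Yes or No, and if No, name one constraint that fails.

No — the across run R1C1–R1C2 sums to 2, not 7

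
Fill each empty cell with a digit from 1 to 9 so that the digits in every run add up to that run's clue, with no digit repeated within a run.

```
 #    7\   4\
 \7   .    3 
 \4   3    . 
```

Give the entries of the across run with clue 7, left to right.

4 3

4 in 2 cells must be {1,3}.
R1C1 = 7 − 3 = 4 completes the 7 across.
R2C2 = 4 − 3 = 1 completes the 4 across.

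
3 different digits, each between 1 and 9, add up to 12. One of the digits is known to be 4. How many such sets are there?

3

3 distinct digits from 1–9 sum between 6 and 24.
Keeping only sets containing 4.
Enumerating: {1,4,7}, {2,4,6}, {3,4,5}.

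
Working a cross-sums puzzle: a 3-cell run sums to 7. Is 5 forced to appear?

The only way to make 7 from 3 distinct digits is {1,2,4}, which does not contain 5.

No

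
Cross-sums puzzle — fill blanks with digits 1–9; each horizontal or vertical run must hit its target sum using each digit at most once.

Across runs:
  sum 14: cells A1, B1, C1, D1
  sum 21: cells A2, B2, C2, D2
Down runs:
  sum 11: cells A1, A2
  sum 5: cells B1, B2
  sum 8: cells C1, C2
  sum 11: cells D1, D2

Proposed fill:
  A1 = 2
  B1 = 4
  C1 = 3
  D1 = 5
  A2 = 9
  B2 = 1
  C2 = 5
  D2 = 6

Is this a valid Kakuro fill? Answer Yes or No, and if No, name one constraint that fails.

Yes

Across: 2+4+3+5=14; 9+1+5+6=21. Down: 2+9=11; 4+1=5; 3+5=8; 5+6=11. No digit repeats within any run.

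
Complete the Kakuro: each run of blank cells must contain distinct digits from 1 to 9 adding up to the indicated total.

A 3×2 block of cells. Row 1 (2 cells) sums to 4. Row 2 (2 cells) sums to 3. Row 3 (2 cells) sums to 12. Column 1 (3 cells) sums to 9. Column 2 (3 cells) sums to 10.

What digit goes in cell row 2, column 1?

1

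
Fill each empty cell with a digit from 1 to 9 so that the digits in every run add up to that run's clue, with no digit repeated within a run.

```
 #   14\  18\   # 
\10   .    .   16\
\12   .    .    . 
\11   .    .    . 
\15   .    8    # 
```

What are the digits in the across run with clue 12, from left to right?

2 1 9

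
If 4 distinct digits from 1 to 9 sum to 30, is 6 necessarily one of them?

The only way to make 30 from 4 distinct digits is {6,7,8,9}, which contains 6.

Yes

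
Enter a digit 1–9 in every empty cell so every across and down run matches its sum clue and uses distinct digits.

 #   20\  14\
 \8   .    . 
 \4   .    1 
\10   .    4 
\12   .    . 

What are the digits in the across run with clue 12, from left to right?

4 in 2 cells must be {1,3}.
R2C1 = 4 − 1 = 3 completes the 4 across.
R3C1 = 10 − 4 = 6 completes the 10 across.
No cell is forced outright now. R1C1 can only be 2 or 7 (the digits allowed by both its 8 across and its 20 down). If R1C1 = 7: then R1C2 would have to be in {1} for the 8 across but in {2,3,6,7} for the 14 down — contradiction. So R1C1 = 2.
R1C2 = 8 − 2 = 6 completes the 8 across.
R4C1 = 20 − 11 = 9 completes the 20 down.
R4C2 = 12 − 9 = 3 completes the 12 across.

9 3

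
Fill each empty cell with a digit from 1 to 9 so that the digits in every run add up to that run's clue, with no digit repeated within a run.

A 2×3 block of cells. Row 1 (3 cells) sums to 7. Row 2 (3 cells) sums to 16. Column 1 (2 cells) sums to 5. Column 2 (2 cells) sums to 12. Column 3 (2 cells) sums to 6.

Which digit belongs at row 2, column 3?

7 in 3 cells must be {1,2,4}.
The 7 across and the 12 down share only 4, so (1,2) = 4.
(2,2) = 12 − 4 = 8 completes the 12 down.
Nothing is forced directly, so branch on (1,1), whose candidates are 1 or 2. If (1,1) = 1: that forces (1,3) = 2, after which (2,1) would have to be in {1,2,3,5,6,7} for the 16 across but in {4} for the 5 down — contradiction. So (1,1) = 2.
(1,3) = 7 − 6 = 1 completes the 7 across.
(2,1) = 5 − 2 = 3 completes the 5 down.
(2,3) = 16 − 11 = 5 completes the 16 across.

5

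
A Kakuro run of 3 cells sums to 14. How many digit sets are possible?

8

3 distinct digits from 1–9 sum between 6 and 24.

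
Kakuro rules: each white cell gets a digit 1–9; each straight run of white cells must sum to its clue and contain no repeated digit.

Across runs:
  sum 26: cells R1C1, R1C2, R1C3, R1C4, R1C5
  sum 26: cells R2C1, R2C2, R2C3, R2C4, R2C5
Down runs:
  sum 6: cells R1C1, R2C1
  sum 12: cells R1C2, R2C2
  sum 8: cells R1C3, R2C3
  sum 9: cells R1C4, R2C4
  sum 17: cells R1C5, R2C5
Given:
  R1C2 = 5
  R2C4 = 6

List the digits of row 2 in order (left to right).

4 7 1 6 8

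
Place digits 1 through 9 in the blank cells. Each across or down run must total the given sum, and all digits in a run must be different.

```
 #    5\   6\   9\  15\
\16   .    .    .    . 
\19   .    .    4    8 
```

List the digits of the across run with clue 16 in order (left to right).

3 1 5 7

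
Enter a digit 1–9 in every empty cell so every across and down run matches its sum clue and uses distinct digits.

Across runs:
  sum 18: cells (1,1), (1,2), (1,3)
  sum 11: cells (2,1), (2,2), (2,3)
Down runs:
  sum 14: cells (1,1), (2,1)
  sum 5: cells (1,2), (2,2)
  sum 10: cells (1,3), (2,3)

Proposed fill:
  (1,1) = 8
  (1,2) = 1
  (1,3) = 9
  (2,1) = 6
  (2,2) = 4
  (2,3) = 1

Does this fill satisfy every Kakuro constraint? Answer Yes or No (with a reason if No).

Across: 8+1+9=18; 6+4+1=11. Down: 8+6=14; 1+4=5; 9+1=10. No digit repeats within any run.

Yes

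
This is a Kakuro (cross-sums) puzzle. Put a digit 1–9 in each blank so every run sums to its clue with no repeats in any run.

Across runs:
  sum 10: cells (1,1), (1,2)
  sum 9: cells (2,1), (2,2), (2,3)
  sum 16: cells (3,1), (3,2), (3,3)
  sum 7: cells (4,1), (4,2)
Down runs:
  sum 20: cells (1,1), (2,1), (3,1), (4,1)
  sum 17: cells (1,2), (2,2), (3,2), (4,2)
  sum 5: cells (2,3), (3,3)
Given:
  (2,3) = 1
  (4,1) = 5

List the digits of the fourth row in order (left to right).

(3,3) = 5 − 1 = 4 completes the 5 down.
(4,2) = 7 − 5 = 2 completes the 7 across.
Nothing is forced directly, so branch on (2,1), whose candidates are 2 or 3 or 6. If (2,1) = 3: that forces (2,2) = 5, after which (3,1) would have to be in {3,5,7,9} for the 16 across but in {4,8} for the 20 down — contradiction. If (2,1) = 6: then (2,2) would have to be in {2} for the 9 across but in {1,3,4,5,6,7,8,9} for the 17 down — contradiction. So (2,1) = 2.
(2,2) = 9 − 3 = 6 completes the 9 across.
Given what's placed, (3,2) must be 5 to fit the 16 across and 17 down.
(1,2) = 17 − 13 = 4 completes the 17 down.
(3,1) = 16 − 9 = 7 completes the 16 across.
(1,1) = 10 − 4 = 6 completes the 10 across.

5, 2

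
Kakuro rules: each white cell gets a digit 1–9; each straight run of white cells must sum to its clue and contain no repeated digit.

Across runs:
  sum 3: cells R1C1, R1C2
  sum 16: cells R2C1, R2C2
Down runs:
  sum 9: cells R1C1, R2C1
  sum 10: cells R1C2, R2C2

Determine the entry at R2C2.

9

3 in 2 cells must be {1,2}; 16 in 2 cells must be {7,9}.
The 16 across and the 9 down share only 7, so R2C1 = 7.
R2C2 = 16 − 7 = 9 completes the 16 across.
R1C1 = 9 − 7 = 2 completes the 9 down.
R1C2 = 3 − 2 = 1 completes the 3 across.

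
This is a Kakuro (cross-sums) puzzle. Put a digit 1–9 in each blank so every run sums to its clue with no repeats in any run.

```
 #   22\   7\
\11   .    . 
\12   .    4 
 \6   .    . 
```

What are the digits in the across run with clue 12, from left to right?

8 4

7 in 3 cells must be {1,2,4}.
Given what's placed, R1C2 must be 2 to fit the 11 across and 7 down.
R2C1 = 12 − 4 = 8 completes the 12 across.
R3C1 = 5: the only remaining digit allowed by both the 6 across and the 22 down.
R3C2 = 6 − 5 = 1 completes the 6 across.
R1C1 = 11 − 2 = 9 completes the 11 across.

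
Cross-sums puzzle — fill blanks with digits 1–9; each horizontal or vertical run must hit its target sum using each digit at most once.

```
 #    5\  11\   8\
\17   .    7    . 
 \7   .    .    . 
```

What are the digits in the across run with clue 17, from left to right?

7 in 3 cells must be {1,2,4}.
R2C2 = 11 − 7 = 4 completes the 11 down.
Nothing is forced directly, so branch on R2C1, whose candidates are 1 or 2. If R2C1 = 2: then R1C1 would have to be in {1,2,4,6,8,9} for the 17 across but in {3} for the 5 down — contradiction. So R2C1 = 1.
R1C1 = 5 − 1 = 4 completes the 5 down.
R1C3 = 17 − 11 = 6 completes the 17 across.
R2C3 = 7 − 5 = 2 completes the 7 across.

4 7 6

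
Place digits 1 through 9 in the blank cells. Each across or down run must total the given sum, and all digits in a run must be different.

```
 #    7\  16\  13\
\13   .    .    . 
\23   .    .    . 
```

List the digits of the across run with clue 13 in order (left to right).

23 in 3 cells must be {6,8,9}; 16 in 2 cells must be {7,9}.
The 23 across and the 7 down share only 6, so R2C1 = 6.
Given what's placed, R2C2 must be 9 to fit the 23 across and 16 down.
R2C3 = 23 − 15 = 8 completes the 23 across.
R1C1 = 7 − 6 = 1 completes the 7 down.
R1C2 = 16 − 9 = 7 completes the 16 down.
R1C3 = 13 − 8 = 5 completes the 13 across.

1 7 5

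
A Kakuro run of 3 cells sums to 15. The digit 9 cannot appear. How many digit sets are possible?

6

3 distinct digits from 1–9 sum between 6 and 24.
Dropping sets that contain 9.
Enumerating: {1,6,8}, {2,5,8}, {2,6,7}, {3,4,8}, {3,5,7}, {4,5,6}.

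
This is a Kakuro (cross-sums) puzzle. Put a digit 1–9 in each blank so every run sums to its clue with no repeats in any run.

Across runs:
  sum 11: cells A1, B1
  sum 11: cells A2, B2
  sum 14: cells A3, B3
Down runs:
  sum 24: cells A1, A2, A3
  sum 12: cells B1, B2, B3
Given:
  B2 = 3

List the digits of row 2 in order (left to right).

24 in 3 cells must be {7,8,9}.
A2 = 11 − 3 = 8 completes the 11 across.
Given what's placed, A3 must be 9 to fit the 14 across and 24 down.
B3 = 14 − 9 = 5 completes the 14 across.
A1 = 24 − 17 = 7 completes the 24 down.
B1 = 11 − 7 = 4 completes the 11 across.

8 3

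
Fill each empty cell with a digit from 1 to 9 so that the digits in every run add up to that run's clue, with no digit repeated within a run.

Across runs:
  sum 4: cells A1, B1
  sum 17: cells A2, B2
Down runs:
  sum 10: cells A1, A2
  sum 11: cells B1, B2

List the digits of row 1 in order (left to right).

1 3

4 in 2 cells must be {1,3}; 17 in 2 cells must be {8,9}.
The 4 across and the 11 down share only 3, so B1 = 3.
B2 = 11 − 3 = 8 completes the 11 down.
A1 = 4 − 3 = 1 completes the 4 across.
A2 = 17 − 8 = 9 completes the 17 across.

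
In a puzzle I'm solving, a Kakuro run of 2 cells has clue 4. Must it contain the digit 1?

Yes

The only way to make 4 from 2 distinct digits is {1,3}, which contains 1.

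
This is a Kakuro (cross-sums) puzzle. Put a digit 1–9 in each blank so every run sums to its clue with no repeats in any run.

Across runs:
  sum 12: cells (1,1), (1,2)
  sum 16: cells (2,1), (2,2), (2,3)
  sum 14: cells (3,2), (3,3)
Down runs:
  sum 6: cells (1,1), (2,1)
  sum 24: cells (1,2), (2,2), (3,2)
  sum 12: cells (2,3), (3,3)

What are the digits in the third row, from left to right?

24 in 3 cells must be {7,8,9}.
Nothing is forced directly, so branch on (3,2), whose candidates are 8 or 9. If (3,2) = 8: then (3,3) would have to be in {6} for the 14 across but in {3,4,5,7,8,9} for the 12 down — contradiction. So (3,2) = 9.
(3,3) = 14 − 9 = 5 completes the 14 across.
(2,3) = 12 − 5 = 7 completes the 12 down.
(2,2) = 8: the only remaining digit allowed by both the 16 across and the 24 down.
(1,2) = 24 − 17 = 7 completes the 24 down.
(2,1) = 16 − 15 = 1 completes the 16 across.
(1,1) = 12 − 7 = 5 completes the 12 across.

9 5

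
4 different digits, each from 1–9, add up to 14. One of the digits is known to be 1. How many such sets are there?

4

4 distinct digits from 1–9 sum between 10 and 30.
Keeping only sets containing 1.
Enumerating: {1,2,3,8}, {1,2,4,7}, {1,2,5,6}, {1,3,4,6}.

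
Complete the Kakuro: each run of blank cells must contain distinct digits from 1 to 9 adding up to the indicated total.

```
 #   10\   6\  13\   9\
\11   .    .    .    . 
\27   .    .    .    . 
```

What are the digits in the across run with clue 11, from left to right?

1 2 5 3

11 in 4 cells must be {1,2,3,5}.
Only 5 fits R1C3 under both its across sum 11 and down sum 13.
R2C3 = 13 − 5 = 8 completes the 13 down.
Given what's placed, R2C2 must be 4 to fit the 27 across and 6 down.
R2C4 = 6: the only remaining digit allowed by both the 27 across and the 9 down.
R1C2 = 6 − 4 = 2 completes the 6 down.
R1C4 = 9 − 6 = 3 completes the 9 down.
R2C1 = 27 − 18 = 9 completes the 27 across.
R1C1 = 11 − 10 = 1 completes the 11 across.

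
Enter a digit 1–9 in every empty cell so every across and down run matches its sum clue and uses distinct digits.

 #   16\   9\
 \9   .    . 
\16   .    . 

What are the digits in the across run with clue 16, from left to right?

16 in 2 cells must be {7,9}.
The 9 across and the 16 down share only 7, so R1C1 = 7.
R1C2 = 9 − 7 = 2 completes the 9 across.
R2C1 = 16 − 7 = 9 completes the 16 down.
R2C2 = 16 − 9 = 7 completes the 16 across.

9 7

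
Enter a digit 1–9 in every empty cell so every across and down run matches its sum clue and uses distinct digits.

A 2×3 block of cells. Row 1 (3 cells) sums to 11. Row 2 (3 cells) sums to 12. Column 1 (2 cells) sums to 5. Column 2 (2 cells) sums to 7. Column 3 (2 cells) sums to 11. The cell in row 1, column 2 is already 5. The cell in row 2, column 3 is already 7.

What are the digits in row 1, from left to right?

2, 5, 4

(1,3) = 11 − 7 = 4 completes the 11 down.
(2,2) = 7 − 5 = 2 completes the 7 down.
(1,1) = 11 − 9 = 2 completes the 11 across.
(2,1) = 12 − 9 = 3 completes the 12 across.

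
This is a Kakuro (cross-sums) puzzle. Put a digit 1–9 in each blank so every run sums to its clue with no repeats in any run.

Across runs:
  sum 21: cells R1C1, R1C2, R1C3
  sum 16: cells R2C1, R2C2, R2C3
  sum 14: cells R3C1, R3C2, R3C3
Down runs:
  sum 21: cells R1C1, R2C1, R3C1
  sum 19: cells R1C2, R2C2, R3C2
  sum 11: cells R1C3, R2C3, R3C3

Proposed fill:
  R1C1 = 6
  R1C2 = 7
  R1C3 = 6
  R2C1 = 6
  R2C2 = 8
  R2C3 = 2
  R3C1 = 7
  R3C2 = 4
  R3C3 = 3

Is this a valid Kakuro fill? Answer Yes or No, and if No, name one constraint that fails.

No — the across run R1C1–R1C3 sums to 19, not 21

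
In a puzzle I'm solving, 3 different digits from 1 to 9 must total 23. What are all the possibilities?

3 distinct digits from 1–9 sum between 6 and 24.
Only one set works: {6,8,9}.

{6,8,9}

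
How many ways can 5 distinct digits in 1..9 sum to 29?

5 distinct digits from 1–9 sum between 15 and 35.

8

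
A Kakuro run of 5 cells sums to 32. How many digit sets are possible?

3

5 distinct digits from 1–9 sum between 15 and 35.
Enumerating: {2,6,7,8,9}, {3,5,7,8,9}, {4,5,6,8,9}.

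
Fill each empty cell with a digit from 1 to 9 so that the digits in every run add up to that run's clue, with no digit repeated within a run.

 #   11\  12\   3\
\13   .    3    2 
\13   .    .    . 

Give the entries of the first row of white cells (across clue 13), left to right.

8 3 2

3 in 2 cells must be {1,2}.
R1C1 = 13 − 5 = 8 completes the 13 across.
R2C1 = 11 − 8 = 3 completes the 11 down.
R2C2 = 12 − 3 = 9 completes the 12 down.
R2C3 = 13 − 12 = 1 completes the 13 across.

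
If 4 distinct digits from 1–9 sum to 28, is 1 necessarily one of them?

Counterexample: {4,7,8,9} sums to 28 without using 1.

No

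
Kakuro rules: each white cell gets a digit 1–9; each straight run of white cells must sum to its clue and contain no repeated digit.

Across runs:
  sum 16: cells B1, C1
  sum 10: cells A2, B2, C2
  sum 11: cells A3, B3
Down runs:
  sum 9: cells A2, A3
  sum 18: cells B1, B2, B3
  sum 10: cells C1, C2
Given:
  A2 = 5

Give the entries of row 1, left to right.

9 7

16 in 2 cells must be {7,9}.
A3 = 9 − 5 = 4 completes the 9 down.
B3 = 11 − 4 = 7 completes the 11 across.
B1 = 9: the only remaining digit allowed by both the 16 across and the 18 down.
C1 = 16 − 9 = 7 completes the 16 across.
B2 = 18 − 16 = 2 completes the 18 down.
C2 = 10 − 7 = 3 completes the 10 across.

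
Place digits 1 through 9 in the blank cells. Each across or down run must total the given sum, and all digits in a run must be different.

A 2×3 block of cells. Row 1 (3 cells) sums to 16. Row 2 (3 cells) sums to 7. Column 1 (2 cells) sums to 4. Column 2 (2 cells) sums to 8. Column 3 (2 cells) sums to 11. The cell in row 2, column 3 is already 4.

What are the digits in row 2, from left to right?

1 2 4

7 in 3 cells must be {1,2,4}; 4 in 2 cells must be {1,3}.
(1,3) = 11 − 4 = 7 completes the 11 down.
Given what's placed, (2,1) must be 1 to fit the 7 across and 4 down.
(2,2) = 7 − 5 = 2 completes the 7 across.
(1,1) = 4 − 1 = 3 completes the 4 down.
(1,2) = 16 − 10 = 6 completes the 16 across.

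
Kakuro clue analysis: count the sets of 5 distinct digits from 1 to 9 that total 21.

8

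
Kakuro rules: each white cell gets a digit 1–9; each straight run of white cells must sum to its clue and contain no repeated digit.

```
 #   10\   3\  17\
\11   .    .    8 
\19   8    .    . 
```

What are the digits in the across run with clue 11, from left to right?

3 in 2 cells must be {1,2}; 17 in 2 cells must be {8,9}.
R1C1 = 10 − 8 = 2 completes the 10 down.
R1C2 = 11 − 10 = 1 completes the 11 across.
R2C2 = 3 − 1 = 2 completes the 3 down.
R2C3 = 19 − 10 = 9 completes the 19 across.

2 1 8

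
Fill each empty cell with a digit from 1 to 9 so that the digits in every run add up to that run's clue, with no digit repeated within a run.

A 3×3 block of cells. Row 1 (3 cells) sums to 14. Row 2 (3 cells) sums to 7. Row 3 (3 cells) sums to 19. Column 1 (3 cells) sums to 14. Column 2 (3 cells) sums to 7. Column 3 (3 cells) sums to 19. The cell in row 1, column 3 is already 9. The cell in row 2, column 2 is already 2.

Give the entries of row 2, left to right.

7 in 3 cells must be {1,2,4}.
(2,3) = 4: the only remaining digit allowed by both the 7 across and the 19 down.
Given what's placed, (3,2) must be 4 to fit the 19 across and 7 down.
(3,3) = 19 − 13 = 6 completes the 19 down.
(1,2) = 7 − 6 = 1 completes the 7 down.
(2,1) = 7 − 6 = 1 completes the 7 across.
(3,1) = 19 − 10 = 9 completes the 19 across.
(1,1) = 14 − 10 = 4 completes the 14 across.

1 2 4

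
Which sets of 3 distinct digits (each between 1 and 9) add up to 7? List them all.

{1,2,4}

3 distinct digits from 1–9 sum between 6 and 24.
Only one set works: {1,2,4}.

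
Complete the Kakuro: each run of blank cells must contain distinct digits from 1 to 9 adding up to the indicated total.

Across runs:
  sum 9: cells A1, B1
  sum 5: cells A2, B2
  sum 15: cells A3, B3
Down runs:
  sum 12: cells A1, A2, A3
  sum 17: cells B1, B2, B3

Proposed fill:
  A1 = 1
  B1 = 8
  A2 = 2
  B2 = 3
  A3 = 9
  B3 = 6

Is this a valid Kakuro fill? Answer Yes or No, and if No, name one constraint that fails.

Across: 1+8=9; 2+3=5; 9+6=15. Down: 1+2+9=12; 8+3+6=17. No digit repeats within any run.

Yes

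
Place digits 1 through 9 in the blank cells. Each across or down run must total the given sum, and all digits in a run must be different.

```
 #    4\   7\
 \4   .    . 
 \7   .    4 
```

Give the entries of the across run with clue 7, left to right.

3 4

4 in 2 cells must be {1,3}.
R1C2 = 7 − 4 = 3 completes the 7 down.
R2C1 = 7 − 4 = 3 completes the 7 across.
R1C1 = 4 − 3 = 1 completes the 4 across.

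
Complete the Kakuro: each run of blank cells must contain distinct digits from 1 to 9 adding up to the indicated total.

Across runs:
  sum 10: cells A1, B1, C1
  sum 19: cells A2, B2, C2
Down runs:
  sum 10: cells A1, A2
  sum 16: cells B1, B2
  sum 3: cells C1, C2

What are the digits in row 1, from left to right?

2 7 1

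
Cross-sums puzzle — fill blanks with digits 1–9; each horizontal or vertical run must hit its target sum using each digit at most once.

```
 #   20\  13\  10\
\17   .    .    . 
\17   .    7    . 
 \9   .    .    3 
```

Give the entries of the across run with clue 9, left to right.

4 2 3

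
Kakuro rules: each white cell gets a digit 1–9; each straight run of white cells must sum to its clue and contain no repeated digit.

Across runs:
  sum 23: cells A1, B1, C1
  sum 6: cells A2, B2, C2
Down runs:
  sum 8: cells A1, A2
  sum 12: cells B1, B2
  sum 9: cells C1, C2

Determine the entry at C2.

23 in 3 cells must be {6,8,9}; 6 in 3 cells must be {1,2,3}.
The 23 across and the 8 down share only 6, so A1 = 6.
Given what's placed, C1 must be 8 to fit the 23 across and 9 down.
A2 = 8 − 6 = 2 completes the 8 down.
B2 = 3: the only remaining digit allowed by both the 6 across and the 12 down.
C2 = 6 − 5 = 1 completes the 6 across.
B1 = 23 − 14 = 9 completes the 23 across.

1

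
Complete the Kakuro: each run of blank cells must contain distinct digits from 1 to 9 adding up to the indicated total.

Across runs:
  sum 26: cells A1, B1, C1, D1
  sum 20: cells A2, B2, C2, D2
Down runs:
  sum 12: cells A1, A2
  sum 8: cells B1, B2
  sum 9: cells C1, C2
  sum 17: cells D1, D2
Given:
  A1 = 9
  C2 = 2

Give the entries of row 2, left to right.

3, 6, 2, 9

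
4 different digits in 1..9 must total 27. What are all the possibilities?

4 distinct digits from 1–9 sum between 10 and 30.

{3,7,8,9}; {4,6,8,9}; {5,6,7,9}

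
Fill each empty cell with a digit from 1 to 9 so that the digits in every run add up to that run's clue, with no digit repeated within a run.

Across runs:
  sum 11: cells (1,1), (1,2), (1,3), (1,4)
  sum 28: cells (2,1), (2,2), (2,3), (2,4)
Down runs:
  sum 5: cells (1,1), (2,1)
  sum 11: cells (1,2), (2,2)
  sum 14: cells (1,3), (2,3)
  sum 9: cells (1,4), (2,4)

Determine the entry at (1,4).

2

11 in 4 cells must be {1,2,3,5}.
Only 5 fits (1,3) under both its across sum 11 and down sum 14.
The 28 across and the 5 down share only 4, so (2,1) = 4.
(2,3) = 14 − 5 = 9 completes the 14 down.
(1,1) = 5 − 4 = 1 completes the 5 down.
No cell is forced outright now. (2,2) can only be 7 or 8 (the digits allowed by both its 28 across and its 11 down). If (2,2) = 7: then (1,2) would have to be in {2,3} for the 11 across but in {4} for the 11 down — contradiction. So (2,2) = 8.
(1,2) = 11 − 8 = 3 completes the 11 down.
(1,4) = 11 − 9 = 2 completes the 11 across.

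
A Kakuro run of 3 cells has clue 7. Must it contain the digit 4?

Yes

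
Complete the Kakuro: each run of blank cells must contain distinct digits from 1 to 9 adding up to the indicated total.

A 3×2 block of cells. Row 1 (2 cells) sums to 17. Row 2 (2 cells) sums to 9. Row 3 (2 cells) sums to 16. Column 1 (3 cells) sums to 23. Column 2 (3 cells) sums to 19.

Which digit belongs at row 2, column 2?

3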